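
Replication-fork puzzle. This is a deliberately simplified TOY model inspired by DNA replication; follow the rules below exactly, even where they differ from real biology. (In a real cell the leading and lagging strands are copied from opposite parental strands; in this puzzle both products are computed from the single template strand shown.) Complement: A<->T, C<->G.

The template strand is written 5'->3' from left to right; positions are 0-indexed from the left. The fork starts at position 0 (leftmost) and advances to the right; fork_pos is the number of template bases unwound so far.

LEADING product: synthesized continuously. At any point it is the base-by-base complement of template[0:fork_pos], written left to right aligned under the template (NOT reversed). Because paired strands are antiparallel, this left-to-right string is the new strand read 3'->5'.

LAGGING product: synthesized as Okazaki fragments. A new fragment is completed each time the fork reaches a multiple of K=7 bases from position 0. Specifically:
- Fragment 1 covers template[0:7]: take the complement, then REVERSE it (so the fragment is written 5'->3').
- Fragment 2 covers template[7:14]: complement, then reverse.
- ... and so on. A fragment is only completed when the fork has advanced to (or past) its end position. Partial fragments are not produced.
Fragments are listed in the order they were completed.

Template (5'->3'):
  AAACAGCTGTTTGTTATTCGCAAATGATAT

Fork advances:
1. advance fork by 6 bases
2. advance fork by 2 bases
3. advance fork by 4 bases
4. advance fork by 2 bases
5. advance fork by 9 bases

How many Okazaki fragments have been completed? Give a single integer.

Answer: 3

Derivation:
Step 1: advance 6 -> fork_pos = 0 + 6 = 6. Next multiple of 7 is 7 (not reached); still 0 fragment(s).
Step 2: advance 2 -> fork_pos = 6 + 2 = 8. Reached multiple(s) of 7: 7 -> fragment 1 completed (1 total).
Step 3: advance 4 -> fork_pos = 8 + 4 = 12. Next multiple of 7 is 14 (not reached); still 1 fragment(s).
Step 4: advance 2 -> fork_pos = 12 + 2 = 14. Reached multiple(s) of 7: 14 -> fragment 2 completed (2 total).
Step 5: advance 9 -> fork_pos = 14 + 9 = 23. Reached multiple(s) of 7: 21 -> fragment 3 completed (3 total).
Check: final fork_pos = 23; the multiples of 7 that are <= 23 are 7..21 -> 23 // 7 = 3 completed fragment(s).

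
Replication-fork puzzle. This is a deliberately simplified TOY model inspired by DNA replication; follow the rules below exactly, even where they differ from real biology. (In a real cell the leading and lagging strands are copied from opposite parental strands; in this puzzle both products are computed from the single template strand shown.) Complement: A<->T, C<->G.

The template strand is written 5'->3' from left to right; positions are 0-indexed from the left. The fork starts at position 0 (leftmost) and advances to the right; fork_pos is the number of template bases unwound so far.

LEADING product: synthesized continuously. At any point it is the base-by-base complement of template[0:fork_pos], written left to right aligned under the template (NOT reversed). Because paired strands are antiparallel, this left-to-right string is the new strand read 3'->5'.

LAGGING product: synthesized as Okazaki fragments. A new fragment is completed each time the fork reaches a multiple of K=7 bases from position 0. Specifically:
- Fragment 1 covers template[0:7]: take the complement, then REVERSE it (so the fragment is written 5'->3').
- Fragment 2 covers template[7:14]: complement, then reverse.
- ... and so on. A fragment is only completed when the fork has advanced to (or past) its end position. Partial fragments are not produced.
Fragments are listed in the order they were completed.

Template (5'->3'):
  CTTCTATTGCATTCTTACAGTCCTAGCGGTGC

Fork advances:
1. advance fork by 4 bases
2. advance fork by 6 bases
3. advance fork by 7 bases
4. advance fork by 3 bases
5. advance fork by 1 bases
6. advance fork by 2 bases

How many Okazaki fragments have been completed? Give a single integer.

Answer: 3

Derivation:
Step 1: advance 4 -> fork_pos = 0 + 4 = 4. Next multiple of 7 is 7 (not reached); still 0 fragment(s).
Step 2: advance 6 -> fork_pos = 4 + 6 = 10. Reached multiple(s) of 7: 7 -> fragment 1 completed (1 total).
Step 3: advance 7 -> fork_pos = 10 + 7 = 17. Reached multiple(s) of 7: 14 -> fragment 2 completed (2 total).
Step 4: advance 3 -> fork_pos = 17 + 3 = 20. Next multiple of 7 is 21 (not reached); still 2 fragment(s).
Step 5: advance 1 -> fork_pos = 20 + 1 = 21. Reached multiple(s) of 7: 21 -> fragment 3 completed (3 total).
Step 6: advance 2 -> fork_pos = 21 + 2 = 23. Next multiple of 7 is 28 (not reached); still 3 fragment(s).
Check: final fork_pos = 23; the multiples of 7 that are <= 23 are 7..21 -> 23 // 7 = 3 completed fragment(s).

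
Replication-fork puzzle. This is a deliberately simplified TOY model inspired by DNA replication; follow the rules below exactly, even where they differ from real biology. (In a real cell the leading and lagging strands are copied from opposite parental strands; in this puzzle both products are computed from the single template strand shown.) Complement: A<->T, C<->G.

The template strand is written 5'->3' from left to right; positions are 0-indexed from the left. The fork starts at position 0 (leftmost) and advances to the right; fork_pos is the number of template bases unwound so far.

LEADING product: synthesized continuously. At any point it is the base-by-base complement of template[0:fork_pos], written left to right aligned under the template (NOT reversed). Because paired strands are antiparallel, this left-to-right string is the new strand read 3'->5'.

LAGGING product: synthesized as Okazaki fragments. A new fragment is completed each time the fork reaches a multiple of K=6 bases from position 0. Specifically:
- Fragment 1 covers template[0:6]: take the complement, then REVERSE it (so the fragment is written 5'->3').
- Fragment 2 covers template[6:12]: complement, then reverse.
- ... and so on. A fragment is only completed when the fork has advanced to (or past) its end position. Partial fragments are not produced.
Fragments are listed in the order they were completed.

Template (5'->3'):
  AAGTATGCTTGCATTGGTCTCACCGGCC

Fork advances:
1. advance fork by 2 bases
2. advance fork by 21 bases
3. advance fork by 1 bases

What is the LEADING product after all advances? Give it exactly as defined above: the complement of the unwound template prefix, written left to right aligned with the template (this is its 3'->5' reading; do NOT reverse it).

Answer: TTCATACGAACGTAACCAGAGTGG

Derivation:
Step 1: advance 2 -> fork_pos = 0 + 2 = 2.
Step 2: advance 21 -> fork_pos = 2 + 21 = 23.
Step 3: advance 1 -> fork_pos = 23 + 1 = 24.
Unwound prefix: template[0:24] = AAGTATGCTTGCATTGGTCTCACC
Complement it base by base (A<->T, C<->G), keeping left-to-right order:
  [0:5] AAGTA -> TTCAT
  [5:10] TGCTT -> ACGAA
  [10:15] GCATT -> CGTAA
  [15:20] GGTCT -> CCAGA
  [20:24] CACC -> GTGG
Concatenate: TTCATACGAACGTAACCAGAGTGG (length 24; written aligned with the template, i.e. 3'->5').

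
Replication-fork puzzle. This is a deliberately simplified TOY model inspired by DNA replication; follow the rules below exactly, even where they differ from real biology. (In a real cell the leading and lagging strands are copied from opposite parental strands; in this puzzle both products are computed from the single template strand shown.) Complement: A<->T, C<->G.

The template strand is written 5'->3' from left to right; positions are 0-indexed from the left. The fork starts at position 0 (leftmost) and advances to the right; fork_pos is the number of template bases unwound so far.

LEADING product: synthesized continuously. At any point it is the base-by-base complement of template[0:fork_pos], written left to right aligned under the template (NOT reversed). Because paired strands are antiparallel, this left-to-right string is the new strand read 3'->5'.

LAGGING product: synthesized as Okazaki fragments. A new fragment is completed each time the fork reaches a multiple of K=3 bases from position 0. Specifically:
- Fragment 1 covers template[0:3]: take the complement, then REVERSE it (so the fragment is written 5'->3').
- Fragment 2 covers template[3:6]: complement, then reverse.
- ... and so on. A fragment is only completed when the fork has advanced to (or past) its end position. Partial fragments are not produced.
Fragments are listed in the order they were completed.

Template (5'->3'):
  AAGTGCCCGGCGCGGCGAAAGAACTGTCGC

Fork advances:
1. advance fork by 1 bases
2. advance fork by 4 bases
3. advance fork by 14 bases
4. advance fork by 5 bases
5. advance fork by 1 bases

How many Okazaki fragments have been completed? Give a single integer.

Answer: 8

Derivation:
Step 1: advance 1 -> fork_pos = 0 + 1 = 1. Next multiple of 3 is 3 (not reached); still 0 fragment(s).
Step 2: advance 4 -> fork_pos = 1 + 4 = 5. Reached multiple(s) of 3: 3 -> fragment 1 completed (1 total).
Step 3: advance 14 -> fork_pos = 5 + 14 = 19. Reached multiple(s) of 3: 6, 9, 12, 15, 18 -> fragments 2-6 completed (6 total).
Step 4: advance 5 -> fork_pos = 19 + 5 = 24. Reached multiple(s) of 3: 21, 24 -> fragments 7-8 completed (8 total).
Step 5: advance 1 -> fork_pos = 24 + 1 = 25. Next multiple of 3 is 27 (not reached); still 8 fragment(s).
Check: final fork_pos = 25; the multiples of 3 that are <= 25 are 3..24 -> 25 // 3 = 8 completed fragment(s).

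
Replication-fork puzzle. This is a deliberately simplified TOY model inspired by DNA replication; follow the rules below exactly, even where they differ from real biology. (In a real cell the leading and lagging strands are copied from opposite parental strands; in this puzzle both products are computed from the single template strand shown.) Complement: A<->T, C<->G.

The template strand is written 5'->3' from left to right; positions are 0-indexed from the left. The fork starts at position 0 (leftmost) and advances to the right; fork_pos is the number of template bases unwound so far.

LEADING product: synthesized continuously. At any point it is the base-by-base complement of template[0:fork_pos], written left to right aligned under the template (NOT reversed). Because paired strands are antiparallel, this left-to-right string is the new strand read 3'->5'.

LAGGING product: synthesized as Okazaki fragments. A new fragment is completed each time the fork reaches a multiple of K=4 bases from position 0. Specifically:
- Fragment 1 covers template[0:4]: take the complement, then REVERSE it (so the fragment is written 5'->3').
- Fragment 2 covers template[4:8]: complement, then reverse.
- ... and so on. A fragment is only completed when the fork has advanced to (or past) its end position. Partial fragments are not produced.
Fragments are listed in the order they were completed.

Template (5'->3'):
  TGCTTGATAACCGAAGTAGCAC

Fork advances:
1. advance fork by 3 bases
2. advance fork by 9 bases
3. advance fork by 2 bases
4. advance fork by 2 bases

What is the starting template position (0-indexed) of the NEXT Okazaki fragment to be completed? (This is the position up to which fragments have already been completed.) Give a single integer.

Answer: 16

Derivation:
Step 1: advance 3 -> fork_pos = 0 + 3 = 3. Next multiple of 4 is 4 (not reached); still 0 fragment(s).
Step 2: advance 9 -> fork_pos = 3 + 9 = 12. Reached multiple(s) of 4: 4, 8, 12 -> fragments 1-3 completed (3 total).
Step 3: advance 2 -> fork_pos = 12 + 2 = 14. Next multiple of 4 is 16 (not reached); still 3 fragment(s).
Step 4: advance 2 -> fork_pos = 14 + 2 = 16. Reached multiple(s) of 4: 16 -> fragment 4 completed (4 total).
4 fragment(s) completed, covering template[0:16] (4 x 4 = 16). The next fragment, fragment 5, covers template[16:20], so it starts at position 16.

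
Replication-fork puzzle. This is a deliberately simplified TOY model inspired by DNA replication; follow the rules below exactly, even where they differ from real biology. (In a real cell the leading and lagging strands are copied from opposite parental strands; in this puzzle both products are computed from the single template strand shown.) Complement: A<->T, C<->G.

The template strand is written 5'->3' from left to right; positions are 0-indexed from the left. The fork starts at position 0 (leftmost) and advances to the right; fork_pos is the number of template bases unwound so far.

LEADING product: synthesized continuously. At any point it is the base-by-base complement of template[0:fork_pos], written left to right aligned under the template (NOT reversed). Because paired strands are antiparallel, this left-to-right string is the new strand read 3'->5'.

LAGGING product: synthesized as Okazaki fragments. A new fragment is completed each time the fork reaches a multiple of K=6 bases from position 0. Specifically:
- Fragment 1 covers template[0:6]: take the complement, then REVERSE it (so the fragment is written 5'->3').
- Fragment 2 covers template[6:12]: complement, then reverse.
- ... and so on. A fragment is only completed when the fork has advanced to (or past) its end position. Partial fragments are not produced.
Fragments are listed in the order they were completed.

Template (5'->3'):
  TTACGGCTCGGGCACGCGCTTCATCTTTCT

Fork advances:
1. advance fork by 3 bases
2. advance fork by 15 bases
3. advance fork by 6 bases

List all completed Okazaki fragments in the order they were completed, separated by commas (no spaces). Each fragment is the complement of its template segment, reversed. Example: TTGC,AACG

Step 1: advance 3 -> fork_pos = 0 + 3 = 3. Next multiple of 6 is 6 (not reached); still 0 fragment(s).
Step 2: advance 15 -> fork_pos = 3 + 15 = 18. Reached multiple(s) of 6: 6, 12, 18 -> fragments 1-3 completed (3 total).
Step 3: advance 6 -> fork_pos = 18 + 6 = 24. Reached multiple(s) of 6: 24 -> fragment 4 completed (4 total).
Final fork_pos = 24, so 4 fragment(s) are complete. Build each: template segment -> complement -> reverse.
Fragment 1: template[0:6] = TTACGG -> complement AATGCC -> reversed CCGTAA
Fragment 2: template[6:12] = CTCGGG -> complement GAGCCC -> reversed CCCGAG
Fragment 3: template[12:18] = CACGCG -> complement GTGCGC -> reversed CGCGTG
Fragment 4: template[18:24] = CTTCAT -> complement GAAGTA -> reversed ATGAAG

Answer: CCGTAA,CCCGAG,CGCGTG,ATGAAG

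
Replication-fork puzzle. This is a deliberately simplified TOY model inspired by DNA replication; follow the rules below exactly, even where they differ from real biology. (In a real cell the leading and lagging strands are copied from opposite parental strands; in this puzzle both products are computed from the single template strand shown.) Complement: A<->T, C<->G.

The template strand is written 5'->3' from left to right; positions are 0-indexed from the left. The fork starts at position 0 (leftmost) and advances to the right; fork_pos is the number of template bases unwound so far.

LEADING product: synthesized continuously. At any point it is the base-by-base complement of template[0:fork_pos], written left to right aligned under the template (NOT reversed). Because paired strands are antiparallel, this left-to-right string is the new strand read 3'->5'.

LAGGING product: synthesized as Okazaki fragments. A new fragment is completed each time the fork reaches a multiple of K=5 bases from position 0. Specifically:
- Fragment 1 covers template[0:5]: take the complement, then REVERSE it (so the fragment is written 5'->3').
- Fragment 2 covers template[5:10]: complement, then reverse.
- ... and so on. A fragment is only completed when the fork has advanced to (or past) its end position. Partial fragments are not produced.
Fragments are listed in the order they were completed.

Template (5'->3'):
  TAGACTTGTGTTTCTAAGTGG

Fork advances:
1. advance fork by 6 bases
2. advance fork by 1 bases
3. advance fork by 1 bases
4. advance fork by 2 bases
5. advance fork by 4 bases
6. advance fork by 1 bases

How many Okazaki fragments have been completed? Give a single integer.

Step 1: advance 6 -> fork_pos = 0 + 6 = 6. Reached multiple(s) of 5: 5 -> fragment 1 completed (1 total).
Step 2: advance 1 -> fork_pos = 6 + 1 = 7. Next multiple of 5 is 10 (not reached); still 1 fragment(s).
Step 3: advance 1 -> fork_pos = 7 + 1 = 8. Next multiple of 5 is 10 (not reached); still 1 fragment(s).
Step 4: advance 2 -> fork_pos = 8 + 2 = 10. Reached multiple(s) of 5: 10 -> fragment 2 completed (2 total).
Step 5: advance 4 -> fork_pos = 10 + 4 = 14. Next multiple of 5 is 15 (not reached); still 2 fragment(s).
Step 6: advance 1 -> fork_pos = 14 + 1 = 15. Reached multiple(s) of 5: 15 -> fragment 3 completed (3 total).
Check: final fork_pos = 15; the multiples of 5 that are <= 15 are 5..15 -> 15 // 5 = 3 completed fragment(s).

Answer: 3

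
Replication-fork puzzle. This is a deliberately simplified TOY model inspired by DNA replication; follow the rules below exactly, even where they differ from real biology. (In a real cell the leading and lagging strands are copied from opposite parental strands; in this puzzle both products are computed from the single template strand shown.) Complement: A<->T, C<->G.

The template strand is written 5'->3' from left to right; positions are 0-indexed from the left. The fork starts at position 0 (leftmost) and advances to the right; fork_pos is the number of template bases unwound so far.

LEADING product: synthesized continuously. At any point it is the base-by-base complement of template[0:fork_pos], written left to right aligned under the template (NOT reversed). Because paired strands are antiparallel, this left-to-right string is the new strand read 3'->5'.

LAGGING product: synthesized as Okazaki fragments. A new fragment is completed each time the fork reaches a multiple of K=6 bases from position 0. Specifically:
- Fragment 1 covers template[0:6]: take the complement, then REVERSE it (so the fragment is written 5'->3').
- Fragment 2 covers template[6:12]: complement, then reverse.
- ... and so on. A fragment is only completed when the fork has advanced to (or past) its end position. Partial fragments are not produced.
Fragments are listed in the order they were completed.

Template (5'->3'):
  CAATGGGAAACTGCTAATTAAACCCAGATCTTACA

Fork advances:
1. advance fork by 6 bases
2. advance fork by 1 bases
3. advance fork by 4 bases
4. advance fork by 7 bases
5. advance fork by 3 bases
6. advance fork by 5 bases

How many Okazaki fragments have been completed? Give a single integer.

Answer: 4

Derivation:
Step 1: advance 6 -> fork_pos = 0 + 6 = 6. Reached multiple(s) of 6: 6 -> fragment 1 completed (1 total).
Step 2: advance 1 -> fork_pos = 6 + 1 = 7. Next multiple of 6 is 12 (not reached); still 1 fragment(s).
Step 3: advance 4 -> fork_pos = 7 + 4 = 11. Next multiple of 6 is 12 (not reached); still 1 fragment(s).
Step 4: advance 7 -> fork_pos = 11 + 7 = 18. Reached multiple(s) of 6: 12, 18 -> fragments 2-3 completed (3 total).
Step 5: advance 3 -> fork_pos = 18 + 3 = 21. Next multiple of 6 is 24 (not reached); still 3 fragment(s).
Step 6: advance 5 -> fork_pos = 21 + 5 = 26. Reached multiple(s) of 6: 24 -> fragment 4 completed (4 total).
Check: final fork_pos = 26; the multiples of 6 that are <= 26 are 6..24 -> 26 // 6 = 4 completed fragment(s).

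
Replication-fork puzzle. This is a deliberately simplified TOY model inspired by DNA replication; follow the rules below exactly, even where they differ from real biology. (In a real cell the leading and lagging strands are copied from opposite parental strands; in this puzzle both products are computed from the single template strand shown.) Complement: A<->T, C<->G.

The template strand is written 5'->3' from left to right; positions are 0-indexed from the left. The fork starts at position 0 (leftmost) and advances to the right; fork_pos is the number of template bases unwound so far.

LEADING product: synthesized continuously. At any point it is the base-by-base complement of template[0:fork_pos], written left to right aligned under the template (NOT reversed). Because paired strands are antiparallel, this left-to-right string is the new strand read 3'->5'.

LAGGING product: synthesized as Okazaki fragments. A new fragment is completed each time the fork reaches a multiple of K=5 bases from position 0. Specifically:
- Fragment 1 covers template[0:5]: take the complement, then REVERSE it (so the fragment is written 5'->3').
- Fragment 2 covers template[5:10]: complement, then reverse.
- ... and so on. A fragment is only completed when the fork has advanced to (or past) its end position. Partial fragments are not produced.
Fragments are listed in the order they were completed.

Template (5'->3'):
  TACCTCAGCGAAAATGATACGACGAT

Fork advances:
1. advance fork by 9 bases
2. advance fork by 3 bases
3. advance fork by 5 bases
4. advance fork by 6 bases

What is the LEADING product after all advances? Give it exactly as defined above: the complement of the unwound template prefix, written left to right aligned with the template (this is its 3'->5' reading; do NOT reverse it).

Answer: ATGGAGTCGCTTTTACTATGCTG

Derivation:
Step 1: advance 9 -> fork_pos = 0 + 9 = 9.
Step 2: advance 3 -> fork_pos = 9 + 3 = 12.
Step 3: advance 5 -> fork_pos = 12 + 5 = 17.
Step 4: advance 6 -> fork_pos = 17 + 6 = 23.
Unwound prefix: template[0:23] = TACCTCAGCGAAAATGATACGAC
Complement it base by base (A<->T, C<->G), keeping left-to-right order:
  [0:5] TACCT -> ATGGA
  [5:10] CAGCG -> GTCGC
  [10:15] AAAAT -> TTTTA
  [15:20] GATAC -> CTATG
  [20:23] GAC -> CTG
Concatenate: ATGGAGTCGCTTTTACTATGCTG (length 23; written aligned with the template, i.e. 3'->5').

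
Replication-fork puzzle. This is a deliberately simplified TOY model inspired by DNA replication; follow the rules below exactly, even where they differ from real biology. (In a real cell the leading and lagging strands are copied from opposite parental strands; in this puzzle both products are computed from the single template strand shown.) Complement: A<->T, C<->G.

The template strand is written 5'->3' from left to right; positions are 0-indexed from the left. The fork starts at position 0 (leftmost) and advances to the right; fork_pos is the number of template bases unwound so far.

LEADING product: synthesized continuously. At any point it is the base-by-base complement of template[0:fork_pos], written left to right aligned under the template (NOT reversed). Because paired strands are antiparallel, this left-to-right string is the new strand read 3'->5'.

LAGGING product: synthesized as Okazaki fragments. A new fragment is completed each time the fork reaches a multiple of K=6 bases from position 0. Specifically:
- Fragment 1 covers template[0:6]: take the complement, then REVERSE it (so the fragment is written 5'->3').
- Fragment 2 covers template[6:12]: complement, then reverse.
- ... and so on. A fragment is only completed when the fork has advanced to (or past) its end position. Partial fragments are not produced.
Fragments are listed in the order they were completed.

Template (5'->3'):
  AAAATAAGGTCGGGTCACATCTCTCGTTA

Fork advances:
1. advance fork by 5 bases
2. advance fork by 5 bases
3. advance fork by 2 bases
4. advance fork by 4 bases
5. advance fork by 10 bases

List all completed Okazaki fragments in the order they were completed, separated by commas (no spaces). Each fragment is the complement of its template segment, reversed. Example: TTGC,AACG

Step 1: advance 5 -> fork_pos = 0 + 5 = 5. Next multiple of 6 is 6 (not reached); still 0 fragment(s).
Step 2: advance 5 -> fork_pos = 5 + 5 = 10. Reached multiple(s) of 6: 6 -> fragment 1 completed (1 total).
Step 3: advance 2 -> fork_pos = 10 + 2 = 12. Reached multiple(s) of 6: 12 -> fragment 2 completed (2 total).
Step 4: advance 4 -> fork_pos = 12 + 4 = 16. Next multiple of 6 is 18 (not reached); still 2 fragment(s).
Step 5: advance 10 -> fork_pos = 16 + 10 = 26. Reached multiple(s) of 6: 18, 24 -> fragments 3-4 completed (4 total).
Final fork_pos = 26, so 4 fragment(s) are complete. Build each: template segment -> complement -> reverse.
Fragment 1: template[0:6] = AAAATA -> complement TTTTAT -> reversed TATTTT
Fragment 2: template[6:12] = AGGTCG -> complement TCCAGC -> reversed CGACCT
Fragment 3: template[12:18] = GGTCAC -> complement CCAGTG -> reversed GTGACC
Fragment 4: template[18:24] = ATCTCT -> complement TAGAGA -> reversed AGAGAT

Answer: TATTTT,CGACCT,GTGACC,AGAGAT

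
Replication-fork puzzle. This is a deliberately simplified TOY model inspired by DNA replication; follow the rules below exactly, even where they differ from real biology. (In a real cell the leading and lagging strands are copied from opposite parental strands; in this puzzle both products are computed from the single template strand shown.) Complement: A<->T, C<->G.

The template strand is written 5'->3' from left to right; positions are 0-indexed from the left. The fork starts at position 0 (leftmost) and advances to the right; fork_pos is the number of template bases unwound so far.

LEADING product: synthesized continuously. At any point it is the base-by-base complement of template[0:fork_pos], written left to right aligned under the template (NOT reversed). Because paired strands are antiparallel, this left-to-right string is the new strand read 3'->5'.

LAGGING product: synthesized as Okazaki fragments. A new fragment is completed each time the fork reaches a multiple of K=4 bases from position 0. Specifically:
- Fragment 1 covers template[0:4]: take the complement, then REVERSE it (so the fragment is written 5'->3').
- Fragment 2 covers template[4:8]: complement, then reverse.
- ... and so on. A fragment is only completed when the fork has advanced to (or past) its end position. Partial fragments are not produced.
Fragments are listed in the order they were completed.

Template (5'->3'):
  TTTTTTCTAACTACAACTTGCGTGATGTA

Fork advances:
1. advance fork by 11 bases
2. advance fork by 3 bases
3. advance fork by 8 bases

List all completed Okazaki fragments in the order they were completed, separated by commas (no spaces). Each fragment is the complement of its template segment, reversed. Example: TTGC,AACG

Answer: AAAA,AGAA,AGTT,TTGT,CAAG

Derivation:
Step 1: advance 11 -> fork_pos = 0 + 11 = 11. Reached multiple(s) of 4: 4, 8 -> fragments 1-2 completed (2 total).
Step 2: advance 3 -> fork_pos = 11 + 3 = 14. Reached multiple(s) of 4: 12 -> fragment 3 completed (3 total).
Step 3: advance 8 -> fork_pos = 14 + 8 = 22. Reached multiple(s) of 4: 16, 20 -> fragments 4-5 completed (5 total).
Final fork_pos = 22, so 5 fragment(s) are complete. Build each: template segment -> complement -> reverse.
Fragment 1: template[0:4] = TTTT -> complement AAAA -> reversed AAAA
Fragment 2: template[4:8] = TTCT -> complement AAGA -> reversed AGAA
Fragment 3: template[8:12] = AACT -> complement TTGA -> reversed AGTT
Fragment 4: template[12:16] = ACAA -> complement TGTT -> reversed TTGT
Fragment 5: template[16:20] = CTTG -> complement GAAC -> reversed CAAG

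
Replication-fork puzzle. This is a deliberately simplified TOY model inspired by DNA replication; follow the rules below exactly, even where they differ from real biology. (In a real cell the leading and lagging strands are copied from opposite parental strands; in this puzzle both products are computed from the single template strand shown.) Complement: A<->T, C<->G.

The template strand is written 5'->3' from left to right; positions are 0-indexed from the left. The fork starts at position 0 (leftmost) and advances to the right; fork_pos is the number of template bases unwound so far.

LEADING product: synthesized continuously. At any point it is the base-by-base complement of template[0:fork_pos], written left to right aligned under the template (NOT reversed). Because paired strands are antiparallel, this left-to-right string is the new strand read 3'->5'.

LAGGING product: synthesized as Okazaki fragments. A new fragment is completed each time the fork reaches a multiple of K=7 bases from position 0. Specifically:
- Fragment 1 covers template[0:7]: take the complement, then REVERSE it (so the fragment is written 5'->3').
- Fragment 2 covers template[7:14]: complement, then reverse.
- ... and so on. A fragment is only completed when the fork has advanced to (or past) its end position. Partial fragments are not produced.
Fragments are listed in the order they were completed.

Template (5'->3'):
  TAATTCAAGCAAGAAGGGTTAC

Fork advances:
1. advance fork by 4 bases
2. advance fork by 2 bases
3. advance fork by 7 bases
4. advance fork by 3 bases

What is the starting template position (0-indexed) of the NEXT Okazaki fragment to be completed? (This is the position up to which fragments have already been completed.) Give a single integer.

Step 1: advance 4 -> fork_pos = 0 + 4 = 4. Next multiple of 7 is 7 (not reached); still 0 fragment(s).
Step 2: advance 2 -> fork_pos = 4 + 2 = 6. Next multiple of 7 is 7 (not reached); still 0 fragment(s).
Step 3: advance 7 -> fork_pos = 6 + 7 = 13. Reached multiple(s) of 7: 7 -> fragment 1 completed (1 total).
Step 4: advance 3 -> fork_pos = 13 + 3 = 16. Reached multiple(s) of 7: 14 -> fragment 2 completed (2 total).
2 fragment(s) completed, covering template[0:14] (2 x 7 = 14). The next fragment, fragment 3, covers template[14:21], so it starts at position 14.

Answer: 14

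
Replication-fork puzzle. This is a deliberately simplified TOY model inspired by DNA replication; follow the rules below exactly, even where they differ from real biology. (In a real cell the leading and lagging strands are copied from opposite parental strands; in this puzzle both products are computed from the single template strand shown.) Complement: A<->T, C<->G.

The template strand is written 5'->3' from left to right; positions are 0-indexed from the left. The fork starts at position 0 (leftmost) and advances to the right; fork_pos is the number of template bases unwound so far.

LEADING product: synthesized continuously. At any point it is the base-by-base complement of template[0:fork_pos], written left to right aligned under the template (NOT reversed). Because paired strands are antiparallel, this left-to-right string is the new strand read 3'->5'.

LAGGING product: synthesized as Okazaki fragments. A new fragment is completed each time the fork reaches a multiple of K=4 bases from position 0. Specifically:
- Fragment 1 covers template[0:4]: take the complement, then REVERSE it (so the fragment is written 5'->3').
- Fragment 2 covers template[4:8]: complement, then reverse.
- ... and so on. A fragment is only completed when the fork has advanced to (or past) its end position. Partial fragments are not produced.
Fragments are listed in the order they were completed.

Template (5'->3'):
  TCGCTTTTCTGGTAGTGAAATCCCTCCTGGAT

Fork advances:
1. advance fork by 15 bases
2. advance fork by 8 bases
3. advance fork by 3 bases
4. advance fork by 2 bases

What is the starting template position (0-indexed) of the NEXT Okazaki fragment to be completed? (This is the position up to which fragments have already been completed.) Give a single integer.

Step 1: advance 15 -> fork_pos = 0 + 15 = 15. Reached multiple(s) of 4: 4, 8, 12 -> fragments 1-3 completed (3 total).
Step 2: advance 8 -> fork_pos = 15 + 8 = 23. Reached multiple(s) of 4: 16, 20 -> fragments 4-5 completed (5 total).
Step 3: advance 3 -> fork_pos = 23 + 3 = 26. Reached multiple(s) of 4: 24 -> fragment 6 completed (6 total).
Step 4: advance 2 -> fork_pos = 26 + 2 = 28. Reached multiple(s) of 4: 28 -> fragment 7 completed (7 total).
7 fragment(s) completed, covering template[0:28] (7 x 4 = 28). The next fragment, fragment 8, covers template[28:32], so it starts at position 28.

Answer: 28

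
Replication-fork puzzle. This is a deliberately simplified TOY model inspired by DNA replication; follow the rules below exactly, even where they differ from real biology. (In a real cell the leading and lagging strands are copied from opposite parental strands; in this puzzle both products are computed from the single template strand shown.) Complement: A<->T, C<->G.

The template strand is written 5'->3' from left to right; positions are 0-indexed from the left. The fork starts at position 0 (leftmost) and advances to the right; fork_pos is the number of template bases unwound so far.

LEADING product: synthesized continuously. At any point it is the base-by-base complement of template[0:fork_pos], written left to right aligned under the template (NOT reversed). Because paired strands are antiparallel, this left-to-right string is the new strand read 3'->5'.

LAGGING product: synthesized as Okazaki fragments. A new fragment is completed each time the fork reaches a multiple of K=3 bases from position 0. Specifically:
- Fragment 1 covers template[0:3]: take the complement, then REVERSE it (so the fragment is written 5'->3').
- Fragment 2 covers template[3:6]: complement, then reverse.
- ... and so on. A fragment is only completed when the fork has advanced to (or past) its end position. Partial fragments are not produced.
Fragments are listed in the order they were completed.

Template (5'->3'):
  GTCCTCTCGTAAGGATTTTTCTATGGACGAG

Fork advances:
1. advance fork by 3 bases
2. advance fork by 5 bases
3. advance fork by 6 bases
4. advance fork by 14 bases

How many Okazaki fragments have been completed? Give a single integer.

Answer: 9

Derivation:
Step 1: advance 3 -> fork_pos = 0 + 3 = 3. Reached multiple(s) of 3: 3 -> fragment 1 completed (1 total).
Step 2: advance 5 -> fork_pos = 3 + 5 = 8. Reached multiple(s) of 3: 6 -> fragment 2 completed (2 total).
Step 3: advance 6 -> fork_pos = 8 + 6 = 14. Reached multiple(s) of 3: 9, 12 -> fragments 3-4 completed (4 total).
Step 4: advance 14 -> fork_pos = 14 + 14 = 28. Reached multiple(s) of 3: 15, 18, 21, 24, 27 -> fragments 5-9 completed (9 total).
Check: final fork_pos = 28; the multiples of 3 that are <= 28 are 3..27 -> 28 // 3 = 9 completed fragment(s).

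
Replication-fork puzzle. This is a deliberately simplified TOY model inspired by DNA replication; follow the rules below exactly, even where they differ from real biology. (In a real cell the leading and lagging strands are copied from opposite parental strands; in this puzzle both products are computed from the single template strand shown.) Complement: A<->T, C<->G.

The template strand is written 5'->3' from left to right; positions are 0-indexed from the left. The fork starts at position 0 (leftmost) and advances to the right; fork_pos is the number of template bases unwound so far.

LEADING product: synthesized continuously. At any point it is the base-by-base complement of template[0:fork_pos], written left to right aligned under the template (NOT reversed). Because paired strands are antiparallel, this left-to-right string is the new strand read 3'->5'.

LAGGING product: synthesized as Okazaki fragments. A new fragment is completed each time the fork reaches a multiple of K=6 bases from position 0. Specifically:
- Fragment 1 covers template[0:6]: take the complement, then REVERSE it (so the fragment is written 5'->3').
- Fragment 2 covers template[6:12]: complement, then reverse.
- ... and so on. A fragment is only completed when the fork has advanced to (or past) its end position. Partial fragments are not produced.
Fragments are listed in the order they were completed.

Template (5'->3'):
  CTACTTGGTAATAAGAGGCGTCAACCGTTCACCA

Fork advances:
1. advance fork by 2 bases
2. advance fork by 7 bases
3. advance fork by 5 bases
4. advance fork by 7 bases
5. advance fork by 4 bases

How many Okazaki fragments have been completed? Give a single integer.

Answer: 4

Derivation:
Step 1: advance 2 -> fork_pos = 0 + 2 = 2. Next multiple of 6 is 6 (not reached); still 0 fragment(s).
Step 2: advance 7 -> fork_pos = 2 + 7 = 9. Reached multiple(s) of 6: 6 -> fragment 1 completed (1 total).
Step 3: advance 5 -> fork_pos = 9 + 5 = 14. Reached multiple(s) of 6: 12 -> fragment 2 completed (2 total).
Step 4: advance 7 -> fork_pos = 14 + 7 = 21. Reached multiple(s) of 6: 18 -> fragment 3 completed (3 total).
Step 5: advance 4 -> fork_pos = 21 + 4 = 25. Reached multiple(s) of 6: 24 -> fragment 4 completed (4 total).
Check: final fork_pos = 25; the multiples of 6 that are <= 25 are 6..24 -> 25 // 6 = 4 completed fragment(s).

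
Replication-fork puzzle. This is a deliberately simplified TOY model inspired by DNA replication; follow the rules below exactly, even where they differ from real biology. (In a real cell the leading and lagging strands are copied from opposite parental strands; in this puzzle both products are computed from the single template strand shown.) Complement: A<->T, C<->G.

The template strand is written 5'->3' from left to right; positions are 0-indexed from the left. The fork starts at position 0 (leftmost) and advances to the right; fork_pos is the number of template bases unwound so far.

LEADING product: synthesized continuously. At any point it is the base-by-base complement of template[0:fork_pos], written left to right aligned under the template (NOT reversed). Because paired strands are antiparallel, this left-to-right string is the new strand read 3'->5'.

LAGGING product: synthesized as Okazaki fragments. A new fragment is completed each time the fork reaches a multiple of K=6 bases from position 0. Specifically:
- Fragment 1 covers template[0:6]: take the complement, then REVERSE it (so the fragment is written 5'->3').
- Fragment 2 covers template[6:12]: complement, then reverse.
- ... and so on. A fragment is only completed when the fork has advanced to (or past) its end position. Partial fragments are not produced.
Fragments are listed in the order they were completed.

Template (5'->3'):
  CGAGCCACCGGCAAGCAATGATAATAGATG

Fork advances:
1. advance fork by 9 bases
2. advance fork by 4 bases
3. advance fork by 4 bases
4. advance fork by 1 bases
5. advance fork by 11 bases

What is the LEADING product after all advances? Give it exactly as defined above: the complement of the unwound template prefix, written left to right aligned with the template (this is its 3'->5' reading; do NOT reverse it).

Answer: GCTCGGTGGCCGTTCGTTACTATTATCTA

Derivation:
Step 1: advance 9 -> fork_pos = 0 + 9 = 9.
Step 2: advance 4 -> fork_pos = 9 + 4 = 13.
Step 3: advance 4 -> fork_pos = 13 + 4 = 17.
Step 4: advance 1 -> fork_pos = 17 + 1 = 18.
Step 5: advance 11 -> fork_pos = 18 + 11 = 29.
Unwound prefix: template[0:29] = CGAGCCACCGGCAAGCAATGATAATAGAT
Complement it base by base (A<->T, C<->G), keeping left-to-right order:
  [0:5] CGAGC -> GCTCG
  [5:10] CACCG -> GTGGC
  [10:15] GCAAG -> CGTTC
  [15:20] CAATG -> GTTAC
  [20:25] ATAAT -> TATTA
  [25:29] AGAT -> TCTA
Concatenate: GCTCGGTGGCCGTTCGTTACTATTATCTA (length 29; written aligned with the template, i.e. 3'->5').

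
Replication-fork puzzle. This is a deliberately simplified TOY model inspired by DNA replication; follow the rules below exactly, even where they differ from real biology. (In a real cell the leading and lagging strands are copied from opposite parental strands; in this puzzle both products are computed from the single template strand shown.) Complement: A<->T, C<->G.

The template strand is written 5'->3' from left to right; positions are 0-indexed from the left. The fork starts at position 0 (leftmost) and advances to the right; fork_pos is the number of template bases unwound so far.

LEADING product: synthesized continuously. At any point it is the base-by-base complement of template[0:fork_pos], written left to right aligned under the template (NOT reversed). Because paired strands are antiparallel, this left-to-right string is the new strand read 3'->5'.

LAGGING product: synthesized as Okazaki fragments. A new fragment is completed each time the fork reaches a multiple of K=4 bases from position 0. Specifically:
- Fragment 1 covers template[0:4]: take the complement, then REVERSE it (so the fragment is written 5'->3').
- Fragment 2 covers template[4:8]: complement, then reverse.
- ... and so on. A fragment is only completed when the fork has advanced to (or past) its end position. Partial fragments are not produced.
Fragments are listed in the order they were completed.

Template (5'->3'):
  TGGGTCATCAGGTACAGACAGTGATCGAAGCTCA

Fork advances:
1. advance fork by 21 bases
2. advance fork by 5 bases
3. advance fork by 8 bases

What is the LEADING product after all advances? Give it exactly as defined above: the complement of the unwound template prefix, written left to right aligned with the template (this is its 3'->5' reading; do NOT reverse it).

Step 1: advance 21 -> fork_pos = 0 + 21 = 21.
Step 2: advance 5 -> fork_pos = 21 + 5 = 26.
Step 3: advance 8 -> fork_pos = 26 + 8 = 34.
Unwound prefix: template[0:34] = TGGGTCATCAGGTACAGACAGTGATCGAAGCTCA
Complement it base by base (A<->T, C<->G), keeping left-to-right order:
  [0:5] TGGGT -> ACCCA
  [5:10] CATCA -> GTAGT
  [10:15] GGTAC -> CCATG
  [15:20] AGACA -> TCTGT
  [20:25] GTGAT -> CACTA
  [25:30] CGAAG -> GCTTC
  [30:34] CTCA -> GAGT
Concatenate: ACCCAGTAGTCCATGTCTGTCACTAGCTTCGAGT (length 34; written aligned with the template, i.e. 3'->5').

Answer: ACCCAGTAGTCCATGTCTGTCACTAGCTTCGAGT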